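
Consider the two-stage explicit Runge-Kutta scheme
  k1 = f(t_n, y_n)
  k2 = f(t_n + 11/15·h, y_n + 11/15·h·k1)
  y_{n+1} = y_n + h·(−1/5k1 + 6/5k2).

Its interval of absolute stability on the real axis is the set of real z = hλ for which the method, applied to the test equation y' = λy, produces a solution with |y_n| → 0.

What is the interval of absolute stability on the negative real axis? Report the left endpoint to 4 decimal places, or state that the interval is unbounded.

Test eqn y'=λy, z=hλ:
  k1=λy_n ⇒ h·k1=z·y_n;  k2=λ(1+11/15z)y_n ⇒ h·k2=z(1+11/15z)y_n
  y_{n+1}/y_n = 1 − 1/5z + 6/5z(1+11/15z) = 1 + z + 22/25z²
  Hence R(z) = 1 + z + 22/25z².

Need |R(x)|<1, x<0.
x=-1.01: |R|=0.8877
R=1: x+22/25x²=0 ⇒ x=−25/22=-1.1364; min R=1−1/(4·22/25)=0.7159>−1
Confirm numerically:
  x=-1.048: |R|=0.91851 <1
  x=-0.721: |R|=0.73646 <1
  x=-0.522: |R|=0.71779 <1
  x=-1.423: |R|=1.35894 >1
  x=-1.342: |R|=1.24285 >1
  x=-1.187: |R|=1.05289 >1
So |R|<1 on (-1.1364, 0).

z∈(-1.1364,0).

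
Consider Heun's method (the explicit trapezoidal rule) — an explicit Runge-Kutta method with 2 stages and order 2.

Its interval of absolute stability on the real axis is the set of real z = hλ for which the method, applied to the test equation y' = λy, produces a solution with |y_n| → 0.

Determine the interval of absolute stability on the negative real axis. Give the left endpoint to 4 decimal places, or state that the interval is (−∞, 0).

z∈(-2.0000,0).

Set f=λy, z=hλ:
  order 2, 2-stage ⇒ R(z)=1+z+z^2/2
  (e.g. R(-1.33)=0.55445, |R|=0.55445)

Need |R(x)|<1, x<0.
x=-1.33: |R|=0.5544
|R(-2.23)|=1.2565 |R(-1.24)|=0.5288 |R(-0.93)|=0.5025
Bisect:
  x_lo=-2.8095 |R|=2.1372  x_hi=-0.2017 |R|=0.8186
  mid=-1.50564 |R|=0.62784 →hi
  mid=-2.15759 |R|=1.17001 →lo
  mid=-1.83162 |R|=0.84579 →hi
  mid=-1.99460 |R|=0.99462 →hi
  mid=-2.07610 |R|=1.07899 →lo
  mid=-2.03535 |R|=1.03598 →lo
  mid=-2.01498 |R|=1.01509 →lo
  mid=-2.00479 |R|=1.00480 →lo
  mid=-1.99970 |R|=0.99970 →hi
  mid=-2.00224 |R|=1.00225 →lo
  ...
  [-2.00002,-1.99986] ⇒ x*=-2.0000
Stable set (-2.0000, 0).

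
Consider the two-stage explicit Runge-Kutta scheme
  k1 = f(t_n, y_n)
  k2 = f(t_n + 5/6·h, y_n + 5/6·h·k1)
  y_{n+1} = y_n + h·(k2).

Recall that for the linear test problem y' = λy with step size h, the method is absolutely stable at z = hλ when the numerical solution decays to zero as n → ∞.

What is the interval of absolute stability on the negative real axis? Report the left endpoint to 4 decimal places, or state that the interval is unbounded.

z∈(-1.2000,0).

With y'=λy (z=hλ):
  k1=λy_n ⇒ h·k1=z·y_n;  k2=λ(1+5/6z)y_n ⇒ h·k2=z(1+5/6z)y_n
  y_{n+1}/y_n = 1 + z(1+5/6z) = 1 + z + 5/6z²
  so R(z) = 1 + z + 5/6z².

Boundary: |R(x)|=1, x<0.
x=-1.67: |R|=1.6541
R=1: x+5/6x²=0 ⇒ x=−6/5=-1.2000; min R=1−1/(4·5/6)=0.7000>−1
Confirm numerically:
  x=-1.122: |R|=0.92707 <1
  x=-0.974: |R|=0.81656 <1
  x=-0.840: |R|=0.74800 <1
  x=-0.741: |R|=0.71657 <1
  x=-1.414: |R|=1.25216 >1
  x=-1.282: |R|=1.08760 >1
  x=-1.265: |R|=1.06852 >1
Stable set (-1.2000, 0).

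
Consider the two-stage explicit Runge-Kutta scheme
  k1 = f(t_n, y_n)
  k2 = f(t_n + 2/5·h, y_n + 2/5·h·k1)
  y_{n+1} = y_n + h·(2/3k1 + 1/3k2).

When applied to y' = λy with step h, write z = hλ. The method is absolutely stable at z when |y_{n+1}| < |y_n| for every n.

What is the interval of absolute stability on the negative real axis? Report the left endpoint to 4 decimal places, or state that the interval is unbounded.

On y'=λy, z=hλ:
  k1=λy_n ⇒ h·k1=z·y_n;  k2=λ(1+2/5z)y_n ⇒ h·k2=z(1+2/5z)y_n
  y_{n+1}/y_n = 1 + 2/3z + 1/3z(1+2/5z) = 1 + z + 2/15z²
  Hence R(z) = 1 + z + 2/15z².

Boundary: |R(x)|=1, x<0.
x=-1.04: |R|=0.1042
R=1: x+2/15x²=0 ⇒ x=−15/2=-7.5000; min R=1−1/(4·2/15)=-0.8750>−1
Confirm numerically:
  x=-7.029: |R|=0.55858 <1
  x=-6.387: |R|=0.05217 <1
  x=-5.023: |R|=0.65893 <1
  x=-3.433: |R|=0.86160 <1
  x=-7.894: |R|=1.41470 >1
  x=-7.693: |R|=1.19797 >1
Stable set (-7.5000, 0).

(-7.5000, 0).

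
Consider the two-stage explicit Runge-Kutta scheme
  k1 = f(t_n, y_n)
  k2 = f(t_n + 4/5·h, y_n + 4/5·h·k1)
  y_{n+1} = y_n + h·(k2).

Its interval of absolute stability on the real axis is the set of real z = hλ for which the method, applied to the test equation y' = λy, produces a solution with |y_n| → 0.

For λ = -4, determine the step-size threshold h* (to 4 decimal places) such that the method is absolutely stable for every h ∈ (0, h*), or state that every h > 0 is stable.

(-1.2500,0); λ=-4 ⇒ h* = (5/4)/4 = 0.3125.

Test eqn y'=λy, z=hλ:
  k1=λy_n ⇒ h·k1=z·y_n;  k2=λ(1+4/5z)y_n ⇒ h·k2=z(1+4/5z)y_n
  y_{n+1}/y_n = 1 + z(1+4/5z) = 1 + z + 4/5z²
  R(z) = 1 + z + 4/5z².

Boundary: |R(x)|=1, x<0.
x=-1.76: |R|=1.7181
R=1: x+4/5x²=0 ⇒ x=−5/4=-1.2500; min R=1−1/(4·4/5)=0.6875>−1
Confirm numerically:
  x=-0.795: |R|=0.71062 <1
  x=-0.546: |R|=0.69249 <1
  x=-0.539: |R|=0.69342 <1
  x=-1.815: |R|=1.82038 >1
  x=-1.731: |R|=1.66609 >1
  x=-1.671: |R|=1.56279 >1
Stable set (-1.2500, 0).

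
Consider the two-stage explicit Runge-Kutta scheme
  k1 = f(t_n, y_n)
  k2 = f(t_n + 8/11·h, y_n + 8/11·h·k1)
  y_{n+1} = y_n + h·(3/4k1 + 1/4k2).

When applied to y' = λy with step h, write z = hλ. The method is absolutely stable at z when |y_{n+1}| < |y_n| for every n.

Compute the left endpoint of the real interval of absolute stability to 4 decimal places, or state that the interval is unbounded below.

Set f=λy, z=hλ:
  k1=λy_n ⇒ h·k1=z·y_n;  k2=λ(1+8/11z)y_n ⇒ h·k2=z(1+8/11z)y_n
  y_{n+1}/y_n = 1 + 3/4z + 1/4z(1+8/11z) = 1 + z + 2/11z²
  Hence R(z) = 1 + z + 2/11z².

Find x<0 with |R(x)|<1.
x=-0.69: |R|=0.3966
R=1: x+2/11x²=0 ⇒ x=−11/2=-5.5000; min R=1−1/(4·2/11)=-0.3750>−1
Confirm numerically:
  x=-4.915: |R|=0.47722 <1
  x=-3.719: |R|=0.20428 <1
  x=-2.882: |R|=0.37183 <1
  x=-2.482: |R|=0.36194 <1
  x=-5.677: |R|=1.18270 >1
  x=-5.526: |R|=1.02612 >1
Stable set (-5.5000, 0).

left endpoint -5.5000.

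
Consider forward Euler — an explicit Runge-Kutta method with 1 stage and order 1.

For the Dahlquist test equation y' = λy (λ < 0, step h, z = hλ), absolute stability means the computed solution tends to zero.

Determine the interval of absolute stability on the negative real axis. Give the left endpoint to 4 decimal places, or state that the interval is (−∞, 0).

Test eqn y'=λy, z=hλ:
  order 1, 1-stage ⇒ R(z)=1+z
  (e.g. R(-1.66)=-0.66000, |R|=0.66000)

Find x<0 with |R(x)|<1.
x=-1.66: |R|=0.6600
|R(-1.26)|=0.2600 |R(-1.12)|=0.1200 |R(-0.89)|=0.1100
Bisect:
  x_lo=-2.3265 |R|=1.3265  x_hi=-0.0668 |R|=0.9332
  mid=-1.19664 |R|=0.19664 →hi
  mid=-1.76157 |R|=0.76157 →hi
  mid=-2.04404 |R|=1.04404 →lo
  mid=-1.90280 |R|=0.90280 →hi
  mid=-1.97342 |R|=0.97342 →hi
  mid=-2.00873 |R|=1.00873 →lo
  mid=-1.99107 |R|=0.99107 →hi
  mid=-1.99990 |R|=0.99990 →hi
  ...
  [-2.00004,-1.99990] ⇒ x*=-2.0000
So |R|<1 on (-2.0000, 0).

z∈(-2.0000,0).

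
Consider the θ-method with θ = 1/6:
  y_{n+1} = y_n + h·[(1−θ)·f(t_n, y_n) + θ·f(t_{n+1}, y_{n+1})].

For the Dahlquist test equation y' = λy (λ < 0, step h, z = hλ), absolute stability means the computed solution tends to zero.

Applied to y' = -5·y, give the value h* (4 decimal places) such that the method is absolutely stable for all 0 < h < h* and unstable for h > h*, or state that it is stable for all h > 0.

(-3.0000,0); λ=-5 ⇒ h* = (3)/5 = 0.6000.

With y'=λy (z=hλ):
  y_{n+1} = y_n + z·[5/6·y_n + 1/6·y_{n+1}] ⇒ (1 − 1/6z)y_{n+1} = (1 + 5/6z)y_n
  R(z) = (1 + 5/6z)/(1 − 1/6z).

Find x<0 with |R(x)|<1.
x=-0.41: |R|=0.6162
R=−1: 1+5/6x = −1+1/6x ⇒ -2/3x=2 ⇒ x=2/(-2/3)=-3.0000
Confirm numerically:
  x=-1.844: |R|=0.41050 <1
  x=-1.617: |R|=0.27373 <1
  x=-1.314: |R|=0.07793 <1
  x=-3.473: |R|=1.19973 >1
  x=-3.469: |R|=1.19812 >1
  x=-3.049: |R|=1.02166 >1
Stable set (-3.0000, 0).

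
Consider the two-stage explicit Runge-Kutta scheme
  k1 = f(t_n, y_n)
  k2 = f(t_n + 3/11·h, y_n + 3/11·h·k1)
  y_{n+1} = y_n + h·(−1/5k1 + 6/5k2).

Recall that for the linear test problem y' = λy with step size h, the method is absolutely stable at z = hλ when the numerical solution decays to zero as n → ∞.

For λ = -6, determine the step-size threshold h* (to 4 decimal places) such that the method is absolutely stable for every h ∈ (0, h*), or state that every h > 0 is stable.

(-3.0556,0); λ=-6 ⇒ h* = (55/18)/6 = 0.5093.

With y'=λy (z=hλ):
  k1=λy_n ⇒ h·k1=z·y_n;  k2=λ(1+3/11z)y_n ⇒ h·k2=z(1+3/11z)y_n
  y_{n+1}/y_n = 1 − 1/5z + 6/5z(1+3/11z) = 1 + z + 18/55z²
  ⇒ R(z) = 1 + z + 18/55z².

Find x<0 with |R(x)|<1.
x=-1.56: |R|=0.2365
R=1: x+18/55x²=0 ⇒ x=−55/18=-3.0556; min R=1−1/(4·18/55)=0.2361>−1
Confirm numerically:
  x=-1.649: |R|=0.24092 <1
  x=-1.607: |R|=0.23817 <1
  x=-1.481: |R|=0.23683 <1
  x=-3.441: |R|=1.43407 >1
  x=-3.291: |R|=1.25359 >1
Interval (-3.0556, 0).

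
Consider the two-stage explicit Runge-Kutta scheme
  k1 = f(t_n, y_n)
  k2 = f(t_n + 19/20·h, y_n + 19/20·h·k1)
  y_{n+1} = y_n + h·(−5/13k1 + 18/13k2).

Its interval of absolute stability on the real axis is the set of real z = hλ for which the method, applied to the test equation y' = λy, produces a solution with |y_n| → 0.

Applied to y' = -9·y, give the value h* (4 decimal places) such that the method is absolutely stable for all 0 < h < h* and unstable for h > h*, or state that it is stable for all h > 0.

With y'=λy (z=hλ):
  k1=λy_n ⇒ h·k1=z·y_n;  k2=λ(1+19/20z)y_n ⇒ h·k2=z(1+19/20z)y_n
  y_{n+1}/y_n = 1 − 5/13z + 18/13z(1+19/20z) = 1 + z + 171/130z²
  ⇒ R(z) = 1 + z + 171/130z².

Find x<0 with |R(x)|<1.
x=-1.08: |R|=1.4543
R=1: x+171/130x²=0 ⇒ x=−130/171=-0.7602; min R=1−1/(4·171/130)=0.8099>−1
Confirm numerically:
  x=-0.678: |R|=0.92666 <1
  x=-0.642: |R|=0.90015 <1
  x=-0.610: |R|=0.87945 <1
  x=-0.342: |R|=0.81185 <1
  x=-1.295: |R|=1.91093 >1
  x=-0.907: |R|=1.17510 >1
  x=-0.864: |R|=1.11793 >1
Stable set (-0.7602, 0).

(-0.7602,0); λ=-9 ⇒ h* = (130/171)/9 = 0.0845.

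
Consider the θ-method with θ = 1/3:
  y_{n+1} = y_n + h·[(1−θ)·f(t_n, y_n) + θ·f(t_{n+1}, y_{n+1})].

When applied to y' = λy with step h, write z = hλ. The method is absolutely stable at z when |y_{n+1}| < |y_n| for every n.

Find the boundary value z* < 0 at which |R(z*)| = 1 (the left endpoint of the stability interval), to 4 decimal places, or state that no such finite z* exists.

left endpoint -6.0000.

With y'=λy (z=hλ):
  y_{n+1} = y_n + z·[2/3·y_n + 1/3·y_{n+1}] ⇒ (1 − 1/3z)y_{n+1} = (1 + 2/3z)y_n
  ⇒ R(z) = (1 + 2/3z)/(1 − 1/3z).

Find x<0 with |R(x)|<1.
x=-0.5: |R|=0.5714
R=−1: 1+2/3x = −1+1/3x ⇒ -1/3x=2 ⇒ x=2/(-1/3)=-6.0000
Confirm numerically:
  x=-3.370: |R|=0.58713 <1
  x=-2.978: |R|=0.49448 <1
  x=-2.902: |R|=0.47509 <1
  x=-6.426: |R|=1.04519 >1
  x=-6.351: |R|=1.03754 >1
Interval (-6.0000, 0).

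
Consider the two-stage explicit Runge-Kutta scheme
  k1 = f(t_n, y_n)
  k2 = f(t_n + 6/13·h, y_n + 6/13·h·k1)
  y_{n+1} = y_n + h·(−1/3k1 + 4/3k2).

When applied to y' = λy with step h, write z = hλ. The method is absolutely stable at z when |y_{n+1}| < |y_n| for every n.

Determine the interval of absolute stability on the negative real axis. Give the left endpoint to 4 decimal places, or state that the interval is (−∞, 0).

(-1.6250, 0).

Test eqn y'=λy, z=hλ:
  k1=λy_n ⇒ h·k1=z·y_n;  k2=λ(1+6/13z)y_n ⇒ h·k2=z(1+6/13z)y_n
  y_{n+1}/y_n = 1 − 1/3z + 4/3z(1+6/13z) = 1 + z + 8/13z²
  Hence R(z) = 1 + z + 8/13z².

Solve |R(x)|<1 on ℝ⁻.
x=-0.69: |R|=0.6030
R=1: x+8/13x²=0 ⇒ x=−13/8=-1.6250; min R=1−1/(4·8/13)=0.5938>−1
Confirm numerically:
  x=-1.565: |R|=0.94222 <1
  x=-1.331: |R|=0.75919 <1
  x=-1.119: |R|=0.65156 <1
  x=-1.081: |R|=0.63811 <1
  x=-1.933: |R|=1.36638 >1
  x=-1.862: |R|=1.27157 >1
  x=-1.738: |R|=1.12086 >1
Stable set (-1.6250, 0).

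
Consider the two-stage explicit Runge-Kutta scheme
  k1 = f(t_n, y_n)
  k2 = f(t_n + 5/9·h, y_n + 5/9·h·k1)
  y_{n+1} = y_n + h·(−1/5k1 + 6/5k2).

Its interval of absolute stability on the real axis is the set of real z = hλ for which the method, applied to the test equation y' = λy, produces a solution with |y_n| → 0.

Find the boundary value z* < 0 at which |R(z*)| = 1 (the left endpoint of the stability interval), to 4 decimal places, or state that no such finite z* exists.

With y'=λy (z=hλ):
  k1=λy_n ⇒ h·k1=z·y_n;  k2=λ(1+5/9z)y_n ⇒ h·k2=z(1+5/9z)y_n
  y_{n+1}/y_n = 1 − 1/5z + 6/5z(1+5/9z) = 1 + z + 2/3z²
  ⇒ R(z) = 1 + z + 2/3z².

Need |R(x)|<1, x<0.
x=-0.88: |R|=0.6363
R=1: x+2/3x²=0 ⇒ x=−3/2=-1.5000; min R=1−1/(4·2/3)=0.6250>−1
Confirm numerically:
  x=-1.478: |R|=0.97832 <1
  x=-1.442: |R|=0.94424 <1
  x=-1.150: |R|=0.73167 <1
  x=-0.706: |R|=0.62629 <1
  x=-2.095: |R|=1.83102 >1
  x=-1.754: |R|=1.29701 >1
  x=-1.544: |R|=1.04529 >1
Stable set (-1.5000, 0).

z* = -1.5000.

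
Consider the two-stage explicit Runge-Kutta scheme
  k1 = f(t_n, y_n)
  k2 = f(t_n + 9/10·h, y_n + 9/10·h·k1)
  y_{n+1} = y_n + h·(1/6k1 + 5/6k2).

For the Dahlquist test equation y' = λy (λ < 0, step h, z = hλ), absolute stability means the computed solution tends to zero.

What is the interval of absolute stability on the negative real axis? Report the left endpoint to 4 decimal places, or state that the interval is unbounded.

(-1.3333, 0).

Test eqn y'=λy, z=hλ:
  k1=λy_n ⇒ h·k1=z·y_n;  k2=λ(1+9/10z)y_n ⇒ h·k2=z(1+9/10z)y_n
  y_{n+1}/y_n = 1 + 1/6z + 5/6z(1+9/10z) = 1 + z + 3/4z²
  so R(z) = 1 + z + 3/4z².

Find x<0 with |R(x)|<1.
x=-1.21: |R|=0.8881
R=1: x+3/4x²=0 ⇒ x=−4/3=-1.3333; min R=1−1/(4·3/4)=0.6667>−1
Confirm numerically:
  x=-1.305: |R|=0.97227 <1
  x=-1.013: |R|=0.75663 <1
  x=-0.891: |R|=0.70441 <1
  x=-0.736: |R|=0.67027 <1
  x=-1.897: |R|=1.80196 >1
  x=-1.777: |R|=1.59130 >1
  x=-1.467: |R|=1.14707 >1
Stable set (-1.3333, 0).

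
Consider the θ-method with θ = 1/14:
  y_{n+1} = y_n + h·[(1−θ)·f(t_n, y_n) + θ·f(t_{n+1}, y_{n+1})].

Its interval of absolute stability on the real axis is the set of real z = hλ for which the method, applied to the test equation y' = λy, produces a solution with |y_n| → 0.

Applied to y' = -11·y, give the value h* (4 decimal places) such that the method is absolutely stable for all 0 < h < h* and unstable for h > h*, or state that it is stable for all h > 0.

Test eqn y'=λy, z=hλ:
  y_{n+1} = y_n + z·[13/14·y_n + 1/14·y_{n+1}] ⇒ (1 − 1/14z)y_{n+1} = (1 + 13/14z)y_n
  so R(z) = (1 + 13/14z)/(1 − 1/14z).

Need |R(x)|<1, x<0.
x=-1.72: |R|=0.5318
R=−1: 1+13/14x = −1+1/14x ⇒ -6/7x=2 ⇒ x=2/(-6/7)=-2.3333
Confirm numerically:
  x=-2.195: |R|=0.89750 <1
  x=-1.619: |R|=0.45118 <1
  x=-1.153: |R|=0.06527 <1
  x=-2.866: |R|=1.37899 >1
  x=-2.834: |R|=1.35690 >1
  x=-2.811: |R|=1.34097 >1
Stable set (-2.3333, 0).

(-2.3333,0); λ=-11 ⇒ h* = (7/3)/11 = 0.2121.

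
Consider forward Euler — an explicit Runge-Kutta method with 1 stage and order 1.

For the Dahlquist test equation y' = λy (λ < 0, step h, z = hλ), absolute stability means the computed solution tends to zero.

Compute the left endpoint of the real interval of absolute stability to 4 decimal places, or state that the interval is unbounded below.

On y'=λy, z=hλ:
  order 1, 1-stage ⇒ R(z)=1+z
  (e.g. R(-0.45)=0.55000, |R|=0.55000)

Boundary: |R(x)|=1, x<0.
x=-0.45: |R|=0.5500
|R(-2.05)|=1.0500 |R(-1.86)|=0.8600 |R(-1.64)|=0.6400
Bisect:
  x_lo=-2.8874 |R|=1.8874  x_hi=-0.3047 |R|=0.6953
  mid=-1.59605 |R|=0.59605 →hi
  mid=-2.24174 |R|=1.24174 →lo
  mid=-1.91889 |R|=0.91889 →hi
  mid=-2.08032 |R|=1.08032 →lo
  mid=-1.99961 |R|=0.99961 →hi
  mid=-2.03996 |R|=1.03996 →lo
  mid=-2.01978 |R|=1.01978 →lo
  mid=-2.00970 |R|=1.00970 →lo
  mid=-2.00465 |R|=1.00465 →lo
  mid=-2.00213 |R|=1.00213 →lo
  ...
  [-2.00008,-1.99992] ⇒ x*=-2.0000
So |R|<1 on (-2.0000, 0).

left endpoint -2.0000.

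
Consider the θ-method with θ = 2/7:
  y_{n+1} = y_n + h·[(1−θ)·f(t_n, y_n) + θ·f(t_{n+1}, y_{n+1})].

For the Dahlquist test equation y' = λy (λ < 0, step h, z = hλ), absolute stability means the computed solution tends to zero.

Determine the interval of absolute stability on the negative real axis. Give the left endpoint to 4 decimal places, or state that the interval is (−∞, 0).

z∈(-4.6667,0).

On y'=λy, z=hλ:
  y_{n+1} = y_n + z·[5/7·y_n + 2/7·y_{n+1}] ⇒ (1 − 2/7z)y_{n+1} = (1 + 5/7z)y_n
  R(z) = (1 + 5/7z)/(1 − 2/7z).

Find x<0 with |R(x)|<1.
x=-1.52: |R|=0.0598
R=−1: 1+5/7x = −1+2/7x ⇒ -3/7x=2 ⇒ x=2/(-3/7)=-4.6667
Confirm numerically:
  x=-4.134: |R|=0.89534 <1
  x=-3.400: |R|=0.72464 <1
  x=-3.078: |R|=0.63773 <1
  x=-4.897: |R|=1.04115 >1
  x=-4.806: |R|=1.02516 >1
  x=-4.698: |R|=1.00573 >1
Stable set (-4.6667, 0).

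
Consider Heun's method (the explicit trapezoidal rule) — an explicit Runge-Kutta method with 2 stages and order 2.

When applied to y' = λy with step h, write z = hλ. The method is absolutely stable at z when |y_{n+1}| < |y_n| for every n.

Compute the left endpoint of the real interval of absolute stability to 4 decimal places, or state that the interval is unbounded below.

Set f=λy, z=hλ:
  order 2, 2-stage ⇒ R(z)=1+z+z^2/2
  (e.g. R(-1.02)=0.50020, |R|=0.50020)

Find x<0 with |R(x)|<1.
x=-1.02: |R|=0.5002
|R(-2.2)|=1.2200 |R(-1.16)|=0.5128 |R(-0.68)|=0.5512
Bisect:
  x_lo=-2.6980 |R|=1.9415  x_hi=-0.1218 |R|=0.8856
  mid=-1.40990 |R|=0.58401 →hi
  mid=-2.05393 |R|=1.05538 →lo
  mid=-1.73191 |R|=0.76785 →hi
  mid=-1.89292 |R|=0.89865 →hi
  mid=-1.97342 |R|=0.97378 →hi
  mid=-2.01367 |R|=1.01377 →lo
  mid=-1.99355 |R|=0.99357 →hi
  mid=-2.00361 |R|=1.00362 →lo
  mid=-1.99858 |R|=0.99858 →hi
  ...
  [-2.00015,-2.00000] ⇒ x*=-2.0000
Stable set (-2.0000, 0).

left endpoint -2.0000.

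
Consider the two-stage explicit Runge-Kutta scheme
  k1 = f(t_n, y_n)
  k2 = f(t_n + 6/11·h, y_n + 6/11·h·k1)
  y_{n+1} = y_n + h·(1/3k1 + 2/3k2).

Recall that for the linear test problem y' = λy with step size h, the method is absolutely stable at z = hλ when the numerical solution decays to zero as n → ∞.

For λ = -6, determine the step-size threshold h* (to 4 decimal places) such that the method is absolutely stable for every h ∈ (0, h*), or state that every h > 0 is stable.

With y'=λy (z=hλ):
  k1=λy_n ⇒ h·k1=z·y_n;  k2=λ(1+6/11z)y_n ⇒ h·k2=z(1+6/11z)y_n
  y_{n+1}/y_n = 1 + 1/3z + 2/3z(1+6/11z) = 1 + z + 4/11z²
  ⇒ R(z) = 1 + z + 4/11z².

Need |R(x)|<1, x<0.
x=-1.01: |R|=0.3609
R=1: x+4/11x²=0 ⇒ x=−11/4=-2.7500; min R=1−1/(4·4/11)=0.3125>−1
Confirm numerically:
  x=-1.470: |R|=0.31578 <1
  x=-1.144: |R|=0.33190 <1
  x=-1.122: |R|=0.33578 <1
  x=-3.210: |R|=1.53695 >1
  x=-3.131: |R|=1.43379 >1
  x=-2.817: |R|=1.06863 >1
So |R|<1 on (-2.7500, 0).

(-2.7500,0); λ=-6 ⇒ h* = (11/4)/6 = 0.4583.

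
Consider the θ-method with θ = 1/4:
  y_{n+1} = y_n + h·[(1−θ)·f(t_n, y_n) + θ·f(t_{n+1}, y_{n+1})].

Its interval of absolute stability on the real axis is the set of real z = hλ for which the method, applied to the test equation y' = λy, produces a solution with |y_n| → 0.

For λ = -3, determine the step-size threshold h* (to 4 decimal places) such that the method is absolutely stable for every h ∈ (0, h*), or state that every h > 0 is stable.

(-4.0000,0); λ=-3 ⇒ h* = (4)/3 = 1.3333.

With y'=λy (z=hλ):
  y_{n+1} = y_n + z·[3/4·y_n + 1/4·y_{n+1}] ⇒ (1 − 1/4z)y_{n+1} = (1 + 3/4z)y_n
  so R(z) = (1 + 3/4z)/(1 − 1/4z).

Find x<0 with |R(x)|<1.
x=-0.42: |R|=0.6199
R=−1: 1+3/4x = −1+1/4x ⇒ -1/2x=2 ⇒ x=2/(-1/2)=-4.0000
Confirm numerically:
  x=-3.367: |R|=0.82815 <1
  x=-2.525: |R|=0.54789 <1
  x=-2.370: |R|=0.48823 <1
  x=-2.242: |R|=0.43672 <1
  x=-4.342: |R|=1.08199 >1
  x=-4.307: |R|=1.07391 >1
  x=-4.091: |R|=1.02249 >1
Interval (-4.0000, 0).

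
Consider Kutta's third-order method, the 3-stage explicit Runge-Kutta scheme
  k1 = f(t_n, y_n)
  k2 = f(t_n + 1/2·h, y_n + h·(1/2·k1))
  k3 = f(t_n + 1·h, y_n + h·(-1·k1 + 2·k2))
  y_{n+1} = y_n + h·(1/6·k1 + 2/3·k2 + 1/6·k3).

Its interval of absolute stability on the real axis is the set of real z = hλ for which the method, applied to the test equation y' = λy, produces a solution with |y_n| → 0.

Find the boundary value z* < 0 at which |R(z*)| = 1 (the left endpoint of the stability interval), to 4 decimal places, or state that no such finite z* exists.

left endpoint -2.5127.

On y'=λy, z=hλ:
  order 3, 3-stage ⇒ R(z)=1+z+z^2/2+z^3/6
  (e.g. R(-0.71)=0.48240, |R|=0.48240)

Solve |R(x)|<1 on ℝ⁻.
x=-0.71: |R|=0.4824
|R(-2.15)|=0.4951 |R(-1.71)|=0.0813 |R(-0.59)|=0.5498
Bisect:
  x_lo=-2.8827 |R|=1.7202  x_hi=-0.3123 |R|=0.7314
  mid=-1.59751 |R|=0.00098 →hi
  mid=-2.24010 |R|=0.60456 →hi
  mid=-2.56139 |R|=1.08180 →lo
  mid=-2.40075 |R|=0.82511 →hi
  mid=-2.48107 |R|=0.94867 →hi
  mid=-2.52123 |R|=1.01401 →lo
  mid=-2.50115 |R|=0.98104 →hi
  ...
  [-2.51276,-2.51260] ⇒ x*=-2.5127
Stable set (-2.5127, 0).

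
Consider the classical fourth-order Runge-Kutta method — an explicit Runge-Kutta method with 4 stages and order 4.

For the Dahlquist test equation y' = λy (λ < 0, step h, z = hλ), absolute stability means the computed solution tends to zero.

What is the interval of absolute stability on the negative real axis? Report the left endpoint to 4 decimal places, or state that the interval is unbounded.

With y'=λy (z=hλ):
  order 4, 4-stage ⇒ R(z)=1+z+z^2/2+z^3/6+z^4/24
  (e.g. R(-0.98)=0.38177, |R|=0.38177)

Find x<0 with |R(x)|<1.
x=-0.98: |R|=0.3818
|R(-2.58)|=0.7321 |R(-2.19)|=0.4159 |R(-1.55)|=0.2711
Bisect:
  x_lo=-3.1349 |R|=1.6683  x_hi=-0.3578 |R|=0.6992
  mid=-1.74634 |R|=0.27840 →hi
  mid=-2.44060 |R|=0.59309 →hi
  mid=-2.78773 |R|=1.00368 →lo
  mid=-2.61416 |R|=0.77119 →hi
  mid=-2.70095 |R|=0.88010 →hi
  mid=-2.74434 |R|=0.93999 →hi
  mid=-2.76603 |R|=0.97135 →hi
  mid=-2.77688 |R|=0.98739 →hi
  mid=-2.78231 |R|=0.99550 →hi
  mid=-2.78502 |R|=0.99958 →hi
  ...
  [-2.78536,-2.78519] ⇒ x*=-2.7853
Stable set (-2.7853, 0).

z∈(-2.7853,0).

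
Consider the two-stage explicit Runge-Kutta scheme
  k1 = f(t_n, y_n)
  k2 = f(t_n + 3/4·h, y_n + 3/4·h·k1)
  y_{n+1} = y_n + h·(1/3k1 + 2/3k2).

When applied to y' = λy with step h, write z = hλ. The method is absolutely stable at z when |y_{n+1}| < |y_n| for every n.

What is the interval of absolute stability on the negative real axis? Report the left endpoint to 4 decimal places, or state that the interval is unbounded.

Set f=λy, z=hλ:
  k1=λy_n ⇒ h·k1=z·y_n;  k2=λ(1+3/4z)y_n ⇒ h·k2=z(1+3/4z)y_n
  y_{n+1}/y_n = 1 + 1/3z + 2/3z(1+3/4z) = 1 + z + 1/2z²
  ⇒ R(z) = 1 + z + 1/2z².

Find x<0 with |R(x)|<1.
x=-0.85: |R|=0.5112
R=1: x+1/2x²=0 ⇒ x=−2=-2.0000; min R=1−1/(4·1/2)=0.5000>−1
Confirm numerically:
  x=-1.958: |R|=0.95888 <1
  x=-1.324: |R|=0.55249 <1
  x=-1.029: |R|=0.50042 <1
  x=-2.417: |R|=1.50394 >1
  x=-2.108: |R|=1.11383 >1
So |R|<1 on (-2.0000, 0).

z∈(-2.0000,0).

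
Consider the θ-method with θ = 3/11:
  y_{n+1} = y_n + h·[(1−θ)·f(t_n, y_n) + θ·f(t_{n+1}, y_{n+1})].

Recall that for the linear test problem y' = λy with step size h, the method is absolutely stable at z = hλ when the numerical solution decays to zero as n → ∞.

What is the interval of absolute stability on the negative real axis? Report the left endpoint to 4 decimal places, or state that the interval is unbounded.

Set f=λy, z=hλ:
  y_{n+1} = y_n + z·[8/11·y_n + 3/11·y_{n+1}] ⇒ (1 − 3/11z)y_{n+1} = (1 + 8/11z)y_n
  ⇒ R(z) = (1 + 8/11z)/(1 − 3/11z).

Need |R(x)|<1, x<0.
x=-1.11: |R|=0.1479
R=−1: 1+8/11x = −1+3/11x ⇒ -5/11x=2 ⇒ x=2/(-5/11)=-4.4000
Confirm numerically:
  x=-3.035: |R|=0.66053 <1
  x=-2.575: |R|=0.51268 <1
  x=-2.505: |R|=0.48825 <1
  x=-1.995: |R|=0.29202 <1
  x=-4.934: |R|=1.10348 >1
  x=-4.811: |R|=1.08080 >1
Stable set (-4.4000, 0).

(-4.4000, 0).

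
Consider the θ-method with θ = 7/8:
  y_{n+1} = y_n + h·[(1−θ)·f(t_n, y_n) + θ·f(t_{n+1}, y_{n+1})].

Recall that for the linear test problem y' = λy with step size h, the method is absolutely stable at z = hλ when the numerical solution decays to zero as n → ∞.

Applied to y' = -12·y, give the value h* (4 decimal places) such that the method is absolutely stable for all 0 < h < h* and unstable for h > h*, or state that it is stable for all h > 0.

With y'=λy (z=hλ):
  y_{n+1} = y_n + z·[1/8·y_n + 7/8·y_{n+1}] ⇒ (1 − 7/8z)y_{n+1} = (1 + 1/8z)y_n
  R(z) = (1 + 1/8z)/(1 − 7/8z).

Need |R(x)|<1, x<0.
x=-1.68: |R|=0.3198
x=-2: |R|=0.2727
x=-10: |R|=0.0256
x=-100: |R|=0.1299
θ=7/8≥1/2 ⇒ |1+1/8x|<|1−7/8x| ∀x<0 ⇒ stable on all of ℝ⁻.

unbounded; (−∞, 0). Any h>0 works for λ=-12.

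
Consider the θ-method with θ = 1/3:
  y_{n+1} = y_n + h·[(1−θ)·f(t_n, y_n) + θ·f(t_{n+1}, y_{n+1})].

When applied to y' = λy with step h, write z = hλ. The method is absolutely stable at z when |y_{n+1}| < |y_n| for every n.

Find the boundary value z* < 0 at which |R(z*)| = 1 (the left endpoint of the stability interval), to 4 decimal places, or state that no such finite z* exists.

On y'=λy, z=hλ:
  y_{n+1} = y_n + z·[2/3·y_n + 1/3·y_{n+1}] ⇒ (1 − 1/3z)y_{n+1} = (1 + 2/3z)y_n
  Hence R(z) = (1 + 2/3z)/(1 − 1/3z).

Solve |R(x)|<1 on ℝ⁻.
x=-0.86: |R|=0.3316
R=−1: 1+2/3x = −1+1/3x ⇒ -1/3x=2 ⇒ x=2/(-1/3)=-6.0000
Confirm numerically:
  x=-5.879: |R|=0.98637 <1
  x=-5.045: |R|=0.88129 <1
  x=-3.575: |R|=0.63118 <1
  x=-3.040: |R|=0.50993 <1
  x=-6.483: |R|=1.05093 >1
  x=-6.430: |R|=1.04560 >1
  x=-6.127: |R|=1.01391 >1
Stable set (-6.0000, 0).

z* = -6.0000.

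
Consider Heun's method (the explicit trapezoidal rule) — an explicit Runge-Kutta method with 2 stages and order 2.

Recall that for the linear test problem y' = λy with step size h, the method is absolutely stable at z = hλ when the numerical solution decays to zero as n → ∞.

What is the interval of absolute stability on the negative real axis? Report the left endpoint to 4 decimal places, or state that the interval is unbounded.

With y'=λy (z=hλ):
  order 2, 2-stage ⇒ R(z)=1+z+z^2/2
  (e.g. R(-0.36)=0.70480, |R|=0.70480)

Need |R(x)|<1, x<0.
x=-0.36: |R|=0.7048
|R(-2.2)|=1.2200 |R(-1.68)|=0.7312 |R(-1.56)|=0.6568
Bisect:
  x_lo=-2.7891 |R|=2.1005  x_hi=-0.3502 |R|=0.7111
  mid=-1.56966 |R|=0.66226 →hi
  mid=-2.17940 |R|=1.19549 →lo
  mid=-1.87453 |R|=0.88240 →hi
  mid=-2.02696 |R|=1.02733 →lo
  mid=-1.95075 |R|=0.95196 →hi
  mid=-1.98885 |R|=0.98892 →hi
  mid=-2.00791 |R|=1.00794 →lo
  mid=-1.99838 |R|=0.99838 →hi
  mid=-2.00314 |R|=1.00315 →lo
  ...
  [-2.00002,-1.99987] ⇒ x*=-2.0000
Stable set (-2.0000, 0).

z∈(-2.0000,0).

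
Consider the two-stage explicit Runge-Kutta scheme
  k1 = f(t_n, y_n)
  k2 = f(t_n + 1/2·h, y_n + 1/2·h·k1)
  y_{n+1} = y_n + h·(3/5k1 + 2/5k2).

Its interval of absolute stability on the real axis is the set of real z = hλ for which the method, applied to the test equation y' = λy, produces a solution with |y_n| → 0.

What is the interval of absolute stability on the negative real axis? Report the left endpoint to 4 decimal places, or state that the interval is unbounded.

z∈(-5.0000,0).

Test eqn y'=λy, z=hλ:
  k1=λy_n ⇒ h·k1=z·y_n;  k2=λ(1+1/2z)y_n ⇒ h·k2=z(1+1/2z)y_n
  y_{n+1}/y_n = 1 + 3/5z + 2/5z(1+1/2z) = 1 + z + 1/5z²
  R(z) = 1 + z + 1/5z².

Find x<0 with |R(x)|<1.
x=-0.82: |R|=0.3145
R=1: x+1/5x²=0 ⇒ x=−5=-5.0000; min R=1−1/(4·1/5)=-0.2500>−1
Confirm numerically:
  x=-4.798: |R|=0.80616 <1
  x=-4.268: |R|=0.37516 <1
  x=-2.737: |R|=0.23877 <1
  x=-5.225: |R|=1.23512 >1
  x=-5.220: |R|=1.22968 >1
Stable set (-5.0000, 0).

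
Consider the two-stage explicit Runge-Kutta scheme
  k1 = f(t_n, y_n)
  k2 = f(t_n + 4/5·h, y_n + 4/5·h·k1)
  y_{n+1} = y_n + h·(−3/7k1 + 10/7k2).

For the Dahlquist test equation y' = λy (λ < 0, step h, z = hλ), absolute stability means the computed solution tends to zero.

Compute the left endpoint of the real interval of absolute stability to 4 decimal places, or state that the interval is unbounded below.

z* = -0.8750.

Test eqn y'=λy, z=hλ:
  k1=λy_n ⇒ h·k1=z·y_n;  k2=λ(1+4/5z)y_n ⇒ h·k2=z(1+4/5z)y_n
  y_{n+1}/y_n = 1 − 3/7z + 10/7z(1+4/5z) = 1 + z + 8/7z²
  R(z) = 1 + z + 8/7z².

Boundary: |R(x)|=1, x<0.
x=-1.72: |R|=2.6610
R=1: x+8/7x²=0 ⇒ x=−7/8=-0.8750; min R=1−1/(4·8/7)=0.7812>−1
Confirm numerically:
  x=-0.679: |R|=0.84790 <1
  x=-0.631: |R|=0.82404 <1
  x=-0.556: |R|=0.79730 <1
  x=-0.396: |R|=0.78322 <1
  x=-1.278: |R|=1.58861 >1
  x=-1.043: |R|=1.20026 >1
Interval (-0.8750, 0).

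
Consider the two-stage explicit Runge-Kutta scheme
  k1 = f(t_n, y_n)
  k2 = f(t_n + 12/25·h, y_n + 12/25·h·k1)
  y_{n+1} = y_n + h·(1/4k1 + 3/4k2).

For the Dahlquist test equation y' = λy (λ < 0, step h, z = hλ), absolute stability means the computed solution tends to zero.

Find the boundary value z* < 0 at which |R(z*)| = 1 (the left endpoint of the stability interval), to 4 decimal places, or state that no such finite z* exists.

On y'=λy, z=hλ:
  k1=λy_n ⇒ h·k1=z·y_n;  k2=λ(1+12/25z)y_n ⇒ h·k2=z(1+12/25z)y_n
  y_{n+1}/y_n = 1 + 1/4z + 3/4z(1+12/25z) = 1 + z + 9/25z²
  R(z) = 1 + z + 9/25z².

Boundary: |R(x)|=1, x<0.
x=-1.16: |R|=0.3244
R=1: x+9/25x²=0 ⇒ x=−25/9=-2.7778; min R=1−1/(4·9/25)=0.3056>−1
Confirm numerically:
  x=-2.200: |R|=0.54240 <1
  x=-1.884: |R|=0.39380 <1
  x=-1.226: |R|=0.31511 <1
  x=-3.329: |R|=1.66061 >1
  x=-3.253: |R|=1.55652 >1
  x=-3.137: |R|=1.40568 >1
Stable set (-2.7778, 0).

left endpoint -2.7778.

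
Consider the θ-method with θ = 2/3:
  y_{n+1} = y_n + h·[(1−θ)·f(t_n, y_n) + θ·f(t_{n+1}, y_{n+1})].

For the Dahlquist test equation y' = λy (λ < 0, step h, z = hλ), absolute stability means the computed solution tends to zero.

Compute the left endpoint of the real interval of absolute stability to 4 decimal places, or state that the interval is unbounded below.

Test eqn y'=λy, z=hλ:
  y_{n+1} = y_n + z·[1/3·y_n + 2/3·y_{n+1}] ⇒ (1 − 2/3z)y_{n+1} = (1 + 1/3z)y_n
  R(z) = (1 + 1/3z)/(1 − 2/3z).

Boundary: |R(x)|=1, x<0.
x=-1.27: |R|=0.3123
x=-2: |R|=0.1429
x=-10: |R|=0.3043
x=-100: |R|=0.4778
θ=2/3≥1/2 ⇒ |1+1/3x|<|1−2/3x| ∀x<0 ⇒ stable on all of ℝ⁻.

(−∞, 0) — no finite endpoint.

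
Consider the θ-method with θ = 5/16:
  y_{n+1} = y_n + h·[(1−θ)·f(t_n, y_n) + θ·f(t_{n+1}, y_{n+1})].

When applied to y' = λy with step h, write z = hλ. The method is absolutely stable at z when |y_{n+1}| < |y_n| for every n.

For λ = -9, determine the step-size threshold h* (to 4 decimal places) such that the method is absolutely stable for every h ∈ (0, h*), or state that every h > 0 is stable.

(-5.3333,0); λ=-9 ⇒ h* = (16/3)/9 = 0.5926.

With y'=λy (z=hλ):
  y_{n+1} = y_n + z·[11/16·y_n + 5/16·y_{n+1}] ⇒ (1 − 5/16z)y_{n+1} = (1 + 11/16z)y_n
  R(z) = (1 + 11/16z)/(1 − 5/16z).

Find x<0 with |R(x)|<1.
x=-1.3: |R|=0.0756
R=−1: 1+11/16x = −1+5/16x ⇒ -3/8x=2 ⇒ x=2/(-3/8)=-5.3333
Confirm numerically:
  x=-4.824: |R|=0.92383 <1
  x=-3.982: |R|=0.77421 <1
  x=-2.194: |R|=0.30159 <1
  x=-5.798: |R|=1.06197 >1
  x=-5.419: |R|=1.01193 >1
Stable set (-5.3333, 0).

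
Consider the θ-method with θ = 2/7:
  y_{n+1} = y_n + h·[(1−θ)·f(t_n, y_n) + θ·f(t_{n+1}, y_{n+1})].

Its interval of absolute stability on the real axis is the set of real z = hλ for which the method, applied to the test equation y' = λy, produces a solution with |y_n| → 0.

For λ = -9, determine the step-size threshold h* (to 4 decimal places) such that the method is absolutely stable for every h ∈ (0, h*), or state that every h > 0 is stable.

(-4.6667,0); λ=-9 ⇒ h* = (14/3)/9 = 0.5185.

Set f=λy, z=hλ:
  y_{n+1} = y_n + z·[5/7·y_n + 2/7·y_{n+1}] ⇒ (1 − 2/7z)y_{n+1} = (1 + 5/7z)y_n
  so R(z) = (1 + 5/7z)/(1 − 2/7z).

Boundary: |R(x)|=1, x<0.
x=-0.51: |R|=0.5549
R=−1: 1+5/7x = −1+2/7x ⇒ -3/7x=2 ⇒ x=2/(-3/7)=-4.6667
Confirm numerically:
  x=-4.639: |R|=0.99490 <1
  x=-3.848: |R|=0.83288 <1
  x=-3.731: |R|=0.80591 <1
  x=-2.269: |R|=0.37658 <1
  x=-5.085: |R|=1.07309 >1
  x=-4.949: |R|=1.05012 >1
  x=-4.696: |R|=1.00537 >1
So |R|<1 on (-4.6667, 0).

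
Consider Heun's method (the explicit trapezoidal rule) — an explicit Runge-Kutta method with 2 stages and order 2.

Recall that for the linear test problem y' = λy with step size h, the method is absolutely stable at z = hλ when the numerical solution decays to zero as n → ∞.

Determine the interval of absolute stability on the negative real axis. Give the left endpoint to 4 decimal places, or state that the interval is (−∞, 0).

Test eqn y'=λy, z=hλ:
  order 2, 2-stage ⇒ R(z)=1+z+z^2/2
  (e.g. R(-0.79)=0.52205, |R|=0.52205)

Need |R(x)|<1, x<0.
x=-0.79: |R|=0.5221
|R(-1.76)|=0.7888 |R(-1.75)|=0.7812 |R(-1.09)|=0.5040
Bisect:
  x_lo=-2.3227 |R|=1.3748  x_hi=-0.1477 |R|=0.8632
  mid=-1.23522 |R|=0.52766 →hi
  mid=-1.77898 |R|=0.80340 →hi
  mid=-2.05086 |R|=1.05215 →lo
  mid=-1.91492 |R|=0.91854 →hi
  mid=-1.98289 |R|=0.98303 →hi
  mid=-2.01687 |R|=1.01701 →lo
  mid=-1.99988 |R|=0.99988 →hi
  mid=-2.00838 |R|=1.00841 →lo
  mid=-2.00413 |R|=1.00414 →lo
  ...
  [-2.00001,-1.99988] ⇒ x*=-2.0000
Stable set (-2.0000, 0).

z∈(-2.0000,0).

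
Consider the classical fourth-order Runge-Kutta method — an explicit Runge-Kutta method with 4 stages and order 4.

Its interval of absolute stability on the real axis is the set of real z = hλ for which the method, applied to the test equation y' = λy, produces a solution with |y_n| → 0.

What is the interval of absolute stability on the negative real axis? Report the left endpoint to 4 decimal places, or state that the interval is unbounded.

With y'=λy (z=hλ):
  order 4, 4-stage ⇒ R(z)=1+z+z^2/2+z^3/6+z^4/24
  (e.g. R(-1.36)=0.28810, |R|=0.28810)

Solve |R(x)|<1 on ℝ⁻.
x=-1.36: |R|=0.2881
|R(-2.51)|=0.6583 |R(-1.08)|=0.3499 |R(-0.56)|=0.5716
Bisect:
  x_lo=-3.4674 |R|=2.6189  x_hi=-0.2401 |R|=0.7866
  mid=-1.85375 |R|=0.29478 →hi
  mid=-2.66058 |R|=0.82768 →hi
  mid=-3.06399 |R|=1.50819 →lo
  mid=-2.86229 |R|=1.12242 →lo
  mid=-2.76143 |R|=0.96462 →hi
  mid=-2.81186 |R|=1.04080 →lo
  mid=-2.78665 |R|=1.00204 →lo
  ...
  [-2.78546,-2.78527] ⇒ x*=-2.7853
Stable set (-2.7853, 0).

z∈(-2.7853,0).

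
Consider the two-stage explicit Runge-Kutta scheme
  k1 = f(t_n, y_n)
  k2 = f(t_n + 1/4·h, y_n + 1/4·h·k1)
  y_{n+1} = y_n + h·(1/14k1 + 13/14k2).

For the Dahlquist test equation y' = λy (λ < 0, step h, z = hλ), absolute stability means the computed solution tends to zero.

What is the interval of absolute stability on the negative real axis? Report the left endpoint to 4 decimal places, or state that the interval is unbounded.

Set f=λy, z=hλ:
  k1=λy_n ⇒ h·k1=z·y_n;  k2=λ(1+1/4z)y_n ⇒ h·k2=z(1+1/4z)y_n
  y_{n+1}/y_n = 1 + 1/14z + 13/14z(1+1/4z) = 1 + z + 13/56z²
  ⇒ R(z) = 1 + z + 13/56z².

Find x<0 with |R(x)|<1.
x=-0.37: |R|=0.6618
R=1: x+13/56x²=0 ⇒ x=−56/13=-4.3077; min R=1−1/(4·13/56)=-0.0769>−1
Confirm numerically:
  x=-3.510: |R|=0.35002 <1
  x=-3.091: |R|=0.12696 <1
  x=-2.821: |R|=0.02640 <1
  x=-4.595: |R|=1.30647 >1
  x=-4.540: |R|=1.24484 >1
  x=-4.452: |R|=1.14914 >1
Stable set (-4.3077, 0).

(-4.3077, 0).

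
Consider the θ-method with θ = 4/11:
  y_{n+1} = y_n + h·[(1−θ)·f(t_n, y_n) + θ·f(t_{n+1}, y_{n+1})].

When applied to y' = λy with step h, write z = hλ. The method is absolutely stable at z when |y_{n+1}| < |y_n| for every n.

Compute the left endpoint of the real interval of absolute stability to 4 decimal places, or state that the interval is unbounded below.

z* = -7.3333.

Test eqn y'=λy, z=hλ:
  y_{n+1} = y_n + z·[7/11·y_n + 4/11·y_{n+1}] ⇒ (1 − 4/11z)y_{n+1} = (1 + 7/11z)y_n
  ⇒ R(z) = (1 + 7/11z)/(1 − 4/11z).

Boundary: |R(x)|=1, x<0.
x=-0.81: |R|=0.3743
R=−1: 1+7/11x = −1+4/11x ⇒ -3/11x=2 ⇒ x=2/(-3/11)=-7.3333
Confirm numerically:
  x=-6.598: |R|=0.94100 <1
  x=-6.571: |R|=0.93866 <1
  x=-3.258: |R|=0.49126 <1
  x=-7.802: |R|=1.03331 >1
  x=-7.681: |R|=1.02500 >1
  x=-7.594: |R|=1.01890 >1
Interval (-7.3333, 0).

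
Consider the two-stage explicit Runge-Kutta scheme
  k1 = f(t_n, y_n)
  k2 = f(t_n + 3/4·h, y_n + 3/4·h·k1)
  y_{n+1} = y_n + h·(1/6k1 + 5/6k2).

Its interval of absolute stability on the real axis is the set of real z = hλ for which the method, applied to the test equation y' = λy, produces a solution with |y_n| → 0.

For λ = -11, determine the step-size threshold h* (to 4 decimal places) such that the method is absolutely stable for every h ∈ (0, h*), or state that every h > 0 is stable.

With y'=λy (z=hλ):
  k1=λy_n ⇒ h·k1=z·y_n;  k2=λ(1+3/4z)y_n ⇒ h·k2=z(1+3/4z)y_n
  y_{n+1}/y_n = 1 + 1/6z + 5/6z(1+3/4z) = 1 + z + 5/8z²
  R(z) = 1 + z + 5/8z².

Find x<0 with |R(x)|<1.
x=-0.45: |R|=0.6766
R=1: x+5/8x²=0 ⇒ x=−8/5=-1.6000; min R=1−1/(4·5/8)=0.6000>−1
Confirm numerically:
  x=-1.418: |R|=0.83870 <1
  x=-1.099: |R|=0.65588 <1
  x=-0.749: |R|=0.60163 <1
  x=-0.718: |R|=0.60420 <1
  x=-2.093: |R|=1.64491 >1
  x=-1.872: |R|=1.31824 >1
So |R|<1 on (-1.6000, 0).

(-1.6000,0); λ=-11 ⇒ h* = (8/5)/11 = 0.1455.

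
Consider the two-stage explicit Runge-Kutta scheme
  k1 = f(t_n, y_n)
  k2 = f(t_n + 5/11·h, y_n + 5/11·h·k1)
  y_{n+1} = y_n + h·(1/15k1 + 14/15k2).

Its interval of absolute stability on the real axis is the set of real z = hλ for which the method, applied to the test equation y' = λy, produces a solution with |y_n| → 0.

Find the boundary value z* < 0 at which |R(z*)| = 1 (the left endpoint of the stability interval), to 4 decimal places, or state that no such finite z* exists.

z* = -2.3571.

Test eqn y'=λy, z=hλ:
  k1=λy_n ⇒ h·k1=z·y_n;  k2=λ(1+5/11z)y_n ⇒ h·k2=z(1+5/11z)y_n
  y_{n+1}/y_n = 1 + 1/15z + 14/15z(1+5/11z) = 1 + z + 14/33z²
  so R(z) = 1 + z + 14/33z².

Need |R(x)|<1, x<0.
x=-1.66: |R|=0.5090
R=1: x+14/33x²=0 ⇒ x=−33/14=-2.3571; min R=1−1/(4·14/33)=0.4107>−1
Confirm numerically:
  x=-1.863: |R|=0.60945 <1
  x=-1.499: |R|=0.45427 <1
  x=-1.492: |R|=0.45239 <1
  x=-1.337: |R|=0.42136 <1
  x=-2.907: |R|=1.67812 >1
  x=-2.681: |R|=1.36835 >1
So |R|<1 on (-2.3571, 0).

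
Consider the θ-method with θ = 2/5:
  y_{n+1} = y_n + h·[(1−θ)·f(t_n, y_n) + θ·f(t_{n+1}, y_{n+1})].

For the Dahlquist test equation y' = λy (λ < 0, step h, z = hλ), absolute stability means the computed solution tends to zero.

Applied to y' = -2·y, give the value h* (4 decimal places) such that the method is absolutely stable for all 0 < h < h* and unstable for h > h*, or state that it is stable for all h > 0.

(-10.0000,0); λ=-2 ⇒ h* = (10)/2 = 5.0000.

Set f=λy, z=hλ:
  y_{n+1} = y_n + z·[3/5·y_n + 2/5·y_{n+1}] ⇒ (1 − 2/5z)y_{n+1} = (1 + 3/5z)y_n
  so R(z) = (1 + 3/5z)/(1 − 2/5z).

Solve |R(x)|<1 on ℝ⁻.
x=-0.7: |R|=0.4531
R=−1: 1+3/5x = −1+2/5x ⇒ -1/5x=2 ⇒ x=2/(-1/5)=-10.0000
Confirm numerically:
  x=-9.011: |R|=0.95704 <1
  x=-5.016: |R|=0.66844 <1
  x=-4.713: |R|=0.63351 <1
  x=-10.278: |R|=1.01088 >1
  x=-10.156: |R|=1.00616 >1
So |R|<1 on (-10.0000, 0).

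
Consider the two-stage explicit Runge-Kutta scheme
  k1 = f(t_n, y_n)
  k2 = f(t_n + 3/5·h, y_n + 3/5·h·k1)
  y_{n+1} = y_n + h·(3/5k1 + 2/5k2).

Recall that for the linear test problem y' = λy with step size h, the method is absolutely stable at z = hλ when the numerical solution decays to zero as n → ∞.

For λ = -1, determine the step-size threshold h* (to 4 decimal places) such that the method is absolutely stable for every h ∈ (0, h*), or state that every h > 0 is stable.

With y'=λy (z=hλ):
  k1=λy_n ⇒ h·k1=z·y_n;  k2=λ(1+3/5z)y_n ⇒ h·k2=z(1+3/5z)y_n
  y_{n+1}/y_n = 1 + 3/5z + 2/5z(1+3/5z) = 1 + z + 6/25z²
  so R(z) = 1 + z + 6/25z².

Boundary: |R(x)|=1, x<0.
x=-1.52: |R|=0.0345
R=1: x+6/25x²=0 ⇒ x=−25/6=-4.1667; min R=1−1/(4·6/25)=-0.0417>−1
Confirm numerically:
  x=-3.666: |R|=0.55949 <1
  x=-3.378: |R|=0.36061 <1
  x=-2.684: |R|=0.04493 <1
  x=-4.682: |R|=1.57907 >1
  x=-4.281: |R|=1.11747 >1
Stable set (-4.1667, 0).

(-4.1667,0); λ=-1 ⇒ h* = (25/6)/1 = 4.1667.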